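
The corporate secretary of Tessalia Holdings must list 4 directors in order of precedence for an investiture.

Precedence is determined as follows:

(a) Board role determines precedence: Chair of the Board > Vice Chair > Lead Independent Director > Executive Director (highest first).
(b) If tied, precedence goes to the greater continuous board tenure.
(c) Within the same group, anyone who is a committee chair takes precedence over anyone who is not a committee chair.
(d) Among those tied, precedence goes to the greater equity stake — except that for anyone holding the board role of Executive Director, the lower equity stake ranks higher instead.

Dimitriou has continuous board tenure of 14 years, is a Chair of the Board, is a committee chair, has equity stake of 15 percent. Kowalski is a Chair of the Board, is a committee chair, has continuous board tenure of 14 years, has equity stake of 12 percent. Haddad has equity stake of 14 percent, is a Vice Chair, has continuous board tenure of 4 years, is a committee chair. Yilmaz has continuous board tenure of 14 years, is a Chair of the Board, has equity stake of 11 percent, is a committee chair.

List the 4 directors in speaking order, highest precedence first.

Dimitriou, Kowalski, Yilmaz, Haddad

By board role: Dimitriou, Kowalski and Yilmaz (Chair of the Board); then Haddad (Vice Chair).
Dimitriou, Kowalski and Yilmaz all have continuous board tenure 14 years, so the next rule applies.
Dimitriou, Kowalski and Yilmaz are each a committee chair, so the next rule applies.
Among Dimitriou, Kowalski and Yilmaz, by equity stake (higher first): Dimitriou (15 percent) before Kowalski (12 percent) before Yilmaz (11 percent).
Full order: Dimitriou, Kowalski, Yilmaz, Haddad.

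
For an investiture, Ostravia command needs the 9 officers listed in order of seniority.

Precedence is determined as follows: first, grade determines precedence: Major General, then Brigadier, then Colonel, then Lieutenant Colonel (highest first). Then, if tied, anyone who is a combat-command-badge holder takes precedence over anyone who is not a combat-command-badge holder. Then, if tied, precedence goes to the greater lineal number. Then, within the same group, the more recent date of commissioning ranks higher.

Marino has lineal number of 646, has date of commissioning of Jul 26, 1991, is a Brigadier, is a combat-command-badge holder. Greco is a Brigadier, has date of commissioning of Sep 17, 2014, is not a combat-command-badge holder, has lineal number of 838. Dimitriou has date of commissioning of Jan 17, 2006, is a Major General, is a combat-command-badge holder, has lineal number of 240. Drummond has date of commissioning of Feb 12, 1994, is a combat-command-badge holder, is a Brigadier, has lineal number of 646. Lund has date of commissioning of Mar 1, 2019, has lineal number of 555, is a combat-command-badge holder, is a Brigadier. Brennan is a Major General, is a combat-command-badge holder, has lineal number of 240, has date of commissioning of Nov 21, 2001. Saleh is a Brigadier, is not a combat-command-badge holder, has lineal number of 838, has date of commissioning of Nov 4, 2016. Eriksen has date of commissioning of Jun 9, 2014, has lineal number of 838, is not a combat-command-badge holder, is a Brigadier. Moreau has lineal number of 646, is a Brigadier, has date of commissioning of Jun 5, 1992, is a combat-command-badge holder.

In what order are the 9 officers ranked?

Dimitriou, Brennan, Drummond, Moreau, Marino, Lund, Saleh, Greco, Eriksen

By grade: Dimitriou and Brennan (Major General); then Drummond, Moreau, Marino, Lund, Saleh, Greco and Eriksen (Brigadier).
Dimitriou and Brennan are each a combat-command-badge holder, so the next rule applies.
Dimitriou and Brennan both have lineal number 240, so the next rule applies.
Among Dimitriou and Brennan, by date of commissioning (later first): Dimitriou (Jan 17, 2006) before Brennan (Nov 21, 2001).
Among Drummond, Moreau, Marino, Lund, Saleh, Greco and Eriksen, a combat-command-badge holder before not a combat-command-badge holder: Drummond, Moreau, Marino and Lund (a combat-command-badge holder) before Saleh, Greco and Eriksen (not a combat-command-badge holder).
Among Drummond, Moreau, Marino and Lund, by lineal number (higher first): Drummond, Moreau and Marino (646) before Lund (555).
Among Drummond, Moreau and Marino, by date of commissioning (later first): Drummond (Feb 12, 1994) before Moreau (Jun 5, 1992) before Marino (Jul 26, 1991).
Saleh, Greco and Eriksen all have lineal number 838, so the next rule applies.
Among Saleh, Greco and Eriksen, by date of commissioning (later first): Saleh (Nov 4, 2016) before Greco (Sep 17, 2014) before Eriksen (Jun 9, 2014).
Full order: Dimitriou, Brennan, Drummond, Moreau, Marino, Lund, Saleh, Greco, Eriksen.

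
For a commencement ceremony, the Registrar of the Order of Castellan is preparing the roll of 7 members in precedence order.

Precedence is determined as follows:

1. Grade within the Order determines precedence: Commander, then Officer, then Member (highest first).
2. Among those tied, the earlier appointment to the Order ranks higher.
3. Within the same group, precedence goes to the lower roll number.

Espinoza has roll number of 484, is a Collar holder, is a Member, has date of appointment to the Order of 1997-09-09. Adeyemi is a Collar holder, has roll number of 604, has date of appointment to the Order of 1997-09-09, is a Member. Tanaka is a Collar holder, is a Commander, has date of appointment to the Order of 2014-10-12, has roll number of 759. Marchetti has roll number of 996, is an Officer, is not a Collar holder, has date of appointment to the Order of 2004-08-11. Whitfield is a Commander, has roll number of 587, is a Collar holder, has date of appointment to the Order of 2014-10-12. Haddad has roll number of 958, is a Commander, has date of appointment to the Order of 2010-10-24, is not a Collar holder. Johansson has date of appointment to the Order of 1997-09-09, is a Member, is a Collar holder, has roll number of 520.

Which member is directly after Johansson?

Adeyemi

By grade within the Order: Haddad, Whitfield and Tanaka (Commander); then Marchetti (Officer); then Espinoza, Johansson and Adeyemi (Member).
Among Haddad, Whitfield and Tanaka, by date of appointment to the Order (earlier first): Haddad (2010-10-24) before Whitfield and Tanaka (2014-10-12).
Among Whitfield and Tanaka, by roll number (lower first): Whitfield (587) before Tanaka (759).
Espinoza, Johansson and Adeyemi all have date of appointment to the Order 1997-09-09, so the next rule applies.
Among Espinoza, Johansson and Adeyemi, by roll number (lower first): Espinoza (484) before Johansson (520) before Adeyemi (604).
Order: Haddad, Whitfield, Tanaka, Marchetti, Espinoza, Johansson, Adeyemi.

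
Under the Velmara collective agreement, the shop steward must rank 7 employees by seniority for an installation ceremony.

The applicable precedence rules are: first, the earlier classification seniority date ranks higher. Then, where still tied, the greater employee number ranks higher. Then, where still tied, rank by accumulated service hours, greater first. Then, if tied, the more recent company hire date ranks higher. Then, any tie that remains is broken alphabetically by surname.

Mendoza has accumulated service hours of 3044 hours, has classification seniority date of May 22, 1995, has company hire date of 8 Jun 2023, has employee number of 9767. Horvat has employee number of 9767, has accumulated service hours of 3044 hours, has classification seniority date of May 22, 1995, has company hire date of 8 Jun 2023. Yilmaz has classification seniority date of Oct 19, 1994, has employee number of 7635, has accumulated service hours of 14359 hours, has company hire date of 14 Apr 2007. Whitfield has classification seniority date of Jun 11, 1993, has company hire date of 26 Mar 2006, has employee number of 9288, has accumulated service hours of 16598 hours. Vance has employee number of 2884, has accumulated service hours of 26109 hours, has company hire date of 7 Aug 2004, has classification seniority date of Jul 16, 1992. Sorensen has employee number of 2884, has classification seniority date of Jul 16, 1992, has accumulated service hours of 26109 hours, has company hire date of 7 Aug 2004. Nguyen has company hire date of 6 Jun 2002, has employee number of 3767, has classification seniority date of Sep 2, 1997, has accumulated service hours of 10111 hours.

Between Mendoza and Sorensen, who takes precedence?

Sorensen

By classification seniority date (earlier first): Sorensen and Vance (both Jul 16, 1992); then Whitfield (Jun 11, 1993); then Yilmaz (Oct 19, 1994); then Horvat and Mendoza (both May 22, 1995); then Nguyen (Sep 2, 1997).
Sorensen and Vance both have employee number 2884, so the next rule applies.
Sorensen and Vance both have accumulated service hours 26109 hours, so the next rule applies.
Sorensen and Vance both have company hire date 7 Aug 2004, so the next rule applies.
Among Sorensen and Vance, alphabetically by surname: Sorensen before Vance.
Horvat and Mendoza both have employee number 9767, so the next rule applies.
Horvat and Mendoza both have accumulated service hours 3044 hours, so the next rule applies.
Horvat and Mendoza both have company hire date 8 Jun 2023, so the next rule applies.
Among Horvat and Mendoza, alphabetically by surname: Horvat before Mendoza.
So Sorensen takes precedence.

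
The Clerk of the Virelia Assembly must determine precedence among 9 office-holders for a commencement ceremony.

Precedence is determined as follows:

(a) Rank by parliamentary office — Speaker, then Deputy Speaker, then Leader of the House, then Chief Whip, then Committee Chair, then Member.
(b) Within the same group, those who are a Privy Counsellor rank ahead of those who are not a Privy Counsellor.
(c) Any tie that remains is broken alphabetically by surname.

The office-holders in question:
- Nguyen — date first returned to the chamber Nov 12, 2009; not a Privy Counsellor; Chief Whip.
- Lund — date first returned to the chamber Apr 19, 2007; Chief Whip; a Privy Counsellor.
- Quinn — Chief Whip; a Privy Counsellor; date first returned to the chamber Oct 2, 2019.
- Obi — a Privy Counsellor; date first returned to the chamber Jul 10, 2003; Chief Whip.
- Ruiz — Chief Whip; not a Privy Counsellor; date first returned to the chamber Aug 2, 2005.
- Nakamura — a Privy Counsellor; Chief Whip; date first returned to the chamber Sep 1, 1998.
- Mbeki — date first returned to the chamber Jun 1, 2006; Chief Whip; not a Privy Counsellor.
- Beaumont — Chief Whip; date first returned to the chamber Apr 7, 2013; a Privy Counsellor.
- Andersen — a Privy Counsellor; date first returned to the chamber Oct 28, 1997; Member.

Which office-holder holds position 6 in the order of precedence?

By parliamentary office: Beaumont, Lund, Nakamura, Obi, Quinn, Mbeki, Nguyen and Ruiz (Chief Whip); then Andersen (Member).
Among Beaumont, Lund, Nakamura, Obi, Quinn, Mbeki, Nguyen and Ruiz, a Privy Counsellor before not a Privy Counsellor: Beaumont, Lund, Nakamura, Obi and Quinn (a Privy Counsellor) before Mbeki, Nguyen and Ruiz (not a Privy Counsellor).
Among Beaumont, Lund, Nakamura, Obi and Quinn, alphabetically by surname: Beaumont before Lund before Nakamura before Obi before Quinn.
Among Mbeki, Nguyen and Ruiz, alphabetically by surname: Mbeki before Nguyen before Ruiz.
Order: Beaumont, Lund, Nakamura, Obi, Quinn, Mbeki, Nguyen, Ruiz, Andersen.

Mbeki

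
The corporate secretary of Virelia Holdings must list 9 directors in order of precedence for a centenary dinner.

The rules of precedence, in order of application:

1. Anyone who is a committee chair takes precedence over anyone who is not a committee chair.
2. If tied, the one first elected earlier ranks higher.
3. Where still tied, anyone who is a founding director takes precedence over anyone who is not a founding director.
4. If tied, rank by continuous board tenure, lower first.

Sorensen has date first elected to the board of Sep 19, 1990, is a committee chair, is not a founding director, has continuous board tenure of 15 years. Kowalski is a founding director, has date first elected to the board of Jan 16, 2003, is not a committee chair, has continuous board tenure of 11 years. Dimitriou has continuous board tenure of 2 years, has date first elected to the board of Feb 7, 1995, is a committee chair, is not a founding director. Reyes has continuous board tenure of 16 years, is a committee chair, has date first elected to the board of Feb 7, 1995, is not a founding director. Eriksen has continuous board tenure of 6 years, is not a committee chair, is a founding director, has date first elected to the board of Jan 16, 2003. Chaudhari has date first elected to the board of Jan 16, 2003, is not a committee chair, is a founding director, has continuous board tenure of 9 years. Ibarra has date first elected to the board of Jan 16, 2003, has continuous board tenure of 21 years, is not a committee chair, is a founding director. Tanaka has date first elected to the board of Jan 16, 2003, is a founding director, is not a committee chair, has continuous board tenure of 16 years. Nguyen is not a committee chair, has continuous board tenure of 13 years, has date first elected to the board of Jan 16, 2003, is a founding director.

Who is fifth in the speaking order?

By the first rule: Sorensen, Dimitriou and Reyes (each a committee chair); then Eriksen, Chaudhari, Kowalski, Nguyen, Tanaka and Ibarra (each not a committee chair).
Among Sorensen, Dimitriou and Reyes, by date first elected to the board (earlier first): Sorensen (Sep 19, 1990) before Dimitriou and Reyes (Feb 7, 1995).
Dimitriou and Reyes are each not a founding director, so the next rule applies.
Among Dimitriou and Reyes, by continuous board tenure (lower first): Dimitriou (2 years) before Reyes (16 years).
Eriksen, Chaudhari, Kowalski, Nguyen, Tanaka and Ibarra all have date first elected to the board Jan 16, 2003, so the next rule applies.
Eriksen, Chaudhari, Kowalski, Nguyen, Tanaka and Ibarra are each a founding director, so the next rule applies.
Among Eriksen, Chaudhari, Kowalski, Nguyen, Tanaka and Ibarra, by continuous board tenure (lower first): Eriksen (6 years) before Chaudhari (9 years) before Kowalski (11 years) before Nguyen (13 years) before Tanaka (16 years) before Ibarra (21 years).
Order: Sorensen, Dimitriou, Reyes, Eriksen, Chaudhari, Kowalski, Nguyen, Tanaka, Ibarra.

Chaudhari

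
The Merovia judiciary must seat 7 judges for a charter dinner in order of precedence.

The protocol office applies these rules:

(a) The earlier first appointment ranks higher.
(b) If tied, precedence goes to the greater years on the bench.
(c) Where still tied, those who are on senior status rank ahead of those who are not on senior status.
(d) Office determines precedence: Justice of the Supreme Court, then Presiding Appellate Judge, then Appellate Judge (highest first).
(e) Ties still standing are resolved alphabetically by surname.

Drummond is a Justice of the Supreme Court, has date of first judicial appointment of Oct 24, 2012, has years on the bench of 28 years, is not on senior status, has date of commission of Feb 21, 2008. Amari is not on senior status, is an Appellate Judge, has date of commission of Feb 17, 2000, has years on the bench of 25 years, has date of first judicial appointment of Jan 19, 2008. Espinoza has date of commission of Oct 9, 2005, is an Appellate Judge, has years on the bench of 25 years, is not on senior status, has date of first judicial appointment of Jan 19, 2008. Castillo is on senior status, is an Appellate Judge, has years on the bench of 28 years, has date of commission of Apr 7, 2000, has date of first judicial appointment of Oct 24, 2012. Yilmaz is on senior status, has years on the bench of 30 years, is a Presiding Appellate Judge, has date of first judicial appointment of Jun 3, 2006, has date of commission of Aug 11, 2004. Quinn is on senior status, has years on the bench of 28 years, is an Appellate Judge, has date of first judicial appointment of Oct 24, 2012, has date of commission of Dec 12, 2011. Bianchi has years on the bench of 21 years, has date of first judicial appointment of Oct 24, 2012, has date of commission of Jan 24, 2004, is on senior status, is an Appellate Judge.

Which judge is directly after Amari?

Espinoza

By date of first judicial appointment (earlier first): Yilmaz (Jun 3, 2006); then Amari and Espinoza (both Jan 19, 2008); then Castillo, Quinn, Drummond and Bianchi (each Oct 24, 2012).
Amari and Espinoza both have years on the bench 25 years, so the next rule applies.
Amari and Espinoza are each not on senior status, so the next rule applies.
Amari and Espinoza are each Appellate Judge, so the next rule applies.
Among Amari and Espinoza, alphabetically by surname: Amari before Espinoza.
Among Castillo, Quinn, Drummond and Bianchi, by years on the bench (higher first): Castillo, Quinn and Drummond (28 years) before Bianchi (21 years).
Among Castillo, Quinn and Drummond, on senior status before not on senior status: Castillo and Quinn (on senior status) before Drummond (not on senior status).
Castillo and Quinn are each Appellate Judge, so the next rule applies.
Among Castillo and Quinn, alphabetically by surname: Castillo before Quinn.
Order: Yilmaz, Amari, Espinoza, Castillo, Quinn, Drummond, Bianchi.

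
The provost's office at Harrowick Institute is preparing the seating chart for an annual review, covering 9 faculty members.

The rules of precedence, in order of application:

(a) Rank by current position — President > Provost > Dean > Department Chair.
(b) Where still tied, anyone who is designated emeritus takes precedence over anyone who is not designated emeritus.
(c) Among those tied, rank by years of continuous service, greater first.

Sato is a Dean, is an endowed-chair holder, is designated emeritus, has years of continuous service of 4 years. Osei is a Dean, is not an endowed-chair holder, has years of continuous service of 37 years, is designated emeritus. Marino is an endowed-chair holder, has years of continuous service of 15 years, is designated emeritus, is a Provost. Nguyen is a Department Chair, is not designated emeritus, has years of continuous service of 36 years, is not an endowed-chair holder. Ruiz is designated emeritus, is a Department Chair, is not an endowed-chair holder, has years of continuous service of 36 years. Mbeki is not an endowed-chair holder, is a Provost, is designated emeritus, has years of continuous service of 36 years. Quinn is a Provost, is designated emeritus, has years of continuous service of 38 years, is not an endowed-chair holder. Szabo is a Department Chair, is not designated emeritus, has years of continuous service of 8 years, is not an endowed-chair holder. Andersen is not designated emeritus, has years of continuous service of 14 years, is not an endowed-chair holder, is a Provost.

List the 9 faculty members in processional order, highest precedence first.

By current position: Quinn, Mbeki, Marino and Andersen (Provost); then Osei and Sato (Dean); then Ruiz, Nguyen and Szabo (Department Chair).
Among Quinn, Mbeki, Marino and Andersen, designated emeritus before not designated emeritus: Quinn, Mbeki and Marino (designated emeritus) before Andersen (not designated emeritus).
Among Quinn, Mbeki and Marino, by years of continuous service (higher first): Quinn (38 years) before Mbeki (36 years) before Marino (15 years).
Osei and Sato are each designated emeritus, so the next rule applies.
Among Osei and Sato, by years of continuous service (higher first): Osei (37 years) before Sato (4 years).
Among Ruiz, Nguyen and Szabo, designated emeritus before not designated emeritus: Ruiz (designated emeritus) before Nguyen and Szabo (not designated emeritus).
Among Nguyen and Szabo, by years of continuous service (higher first): Nguyen (36 years) before Szabo (8 years).
Full order: Quinn, Mbeki, Marino, Andersen, Osei, Sato, Ruiz, Nguyen, Szabo.

Quinn, Mbeki, Marino, Andersen, Osei, Sato, Ruiz, Nguyen, Szabo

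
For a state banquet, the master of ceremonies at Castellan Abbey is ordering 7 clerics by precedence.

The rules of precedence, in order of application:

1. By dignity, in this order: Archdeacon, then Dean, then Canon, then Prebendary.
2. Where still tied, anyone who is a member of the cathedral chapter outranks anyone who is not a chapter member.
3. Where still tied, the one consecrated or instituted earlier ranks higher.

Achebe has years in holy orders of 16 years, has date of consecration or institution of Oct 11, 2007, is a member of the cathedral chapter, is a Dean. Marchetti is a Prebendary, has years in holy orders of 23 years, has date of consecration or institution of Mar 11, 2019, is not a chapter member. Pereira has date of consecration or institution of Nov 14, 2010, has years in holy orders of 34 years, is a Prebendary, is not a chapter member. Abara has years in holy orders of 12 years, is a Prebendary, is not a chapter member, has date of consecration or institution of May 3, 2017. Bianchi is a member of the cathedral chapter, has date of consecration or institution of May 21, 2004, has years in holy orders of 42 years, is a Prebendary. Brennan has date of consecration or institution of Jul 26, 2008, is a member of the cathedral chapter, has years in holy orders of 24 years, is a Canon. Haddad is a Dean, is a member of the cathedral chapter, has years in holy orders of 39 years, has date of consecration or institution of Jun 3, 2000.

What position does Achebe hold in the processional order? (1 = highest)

2

By dignity: Haddad and Achebe (Dean); then Brennan (Canon); then Bianchi, Pereira, Abara and Marchetti (Prebendary).
Haddad and Achebe are each a member of the cathedral chapter, so the next rule applies.
Among Haddad and Achebe, by date of consecration or institution (earlier first): Haddad (Jun 3, 2000) before Achebe (Oct 11, 2007).
Among Bianchi, Pereira, Abara and Marchetti, a member of the cathedral chapter before not a chapter member: Bianchi (a member of the cathedral chapter) before Pereira, Abara and Marchetti (not a chapter member).
Among Pereira, Abara and Marchetti, by date of consecration or institution (earlier first): Pereira (Nov 14, 2010) before Abara (May 3, 2017) before Marchetti (Mar 11, 2019).
Order: Haddad, Achebe, Brennan, Bianchi, Pereira, Abara, Marchetti. So position 2.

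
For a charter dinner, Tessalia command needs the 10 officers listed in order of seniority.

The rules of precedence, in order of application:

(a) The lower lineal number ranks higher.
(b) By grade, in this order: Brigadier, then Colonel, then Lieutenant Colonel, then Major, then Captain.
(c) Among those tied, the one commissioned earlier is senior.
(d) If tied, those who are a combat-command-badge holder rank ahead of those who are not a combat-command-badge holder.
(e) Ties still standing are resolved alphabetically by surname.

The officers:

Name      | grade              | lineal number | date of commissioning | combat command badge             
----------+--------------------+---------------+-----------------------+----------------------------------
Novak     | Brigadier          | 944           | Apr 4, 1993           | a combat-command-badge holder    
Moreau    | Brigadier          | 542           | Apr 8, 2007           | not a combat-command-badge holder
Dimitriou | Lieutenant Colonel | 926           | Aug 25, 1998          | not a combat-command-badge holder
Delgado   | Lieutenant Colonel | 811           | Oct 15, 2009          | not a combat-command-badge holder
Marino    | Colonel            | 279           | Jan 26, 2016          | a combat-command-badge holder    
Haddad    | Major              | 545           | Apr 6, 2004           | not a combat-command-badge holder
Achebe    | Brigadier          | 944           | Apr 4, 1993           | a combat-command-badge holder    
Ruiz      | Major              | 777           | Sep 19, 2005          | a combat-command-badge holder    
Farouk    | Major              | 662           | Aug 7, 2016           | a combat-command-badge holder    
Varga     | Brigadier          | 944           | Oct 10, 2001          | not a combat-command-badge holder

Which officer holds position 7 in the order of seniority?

Dimitriou

By lineal number (lower first): Marino (279); then Moreau (542); then Haddad (545); then Farouk (662); then Ruiz (777); then Delgado (811); then Dimitriou (926); then Achebe, Novak and Varga (each 944).
Achebe, Novak and Varga are each Brigadier, so the next rule applies.
Among Achebe, Novak and Varga, by date of commissioning (earlier first): Achebe and Novak (Apr 4, 1993) before Varga (Oct 10, 2001).
Achebe and Novak are each a combat-command-badge holder, so the next rule applies.
Among Achebe and Novak, alphabetically by surname: Achebe before Novak.
Order: Marino, Moreau, Haddad, Farouk, Ruiz, Delgado, Dimitriou, Achebe, Novak, Varga.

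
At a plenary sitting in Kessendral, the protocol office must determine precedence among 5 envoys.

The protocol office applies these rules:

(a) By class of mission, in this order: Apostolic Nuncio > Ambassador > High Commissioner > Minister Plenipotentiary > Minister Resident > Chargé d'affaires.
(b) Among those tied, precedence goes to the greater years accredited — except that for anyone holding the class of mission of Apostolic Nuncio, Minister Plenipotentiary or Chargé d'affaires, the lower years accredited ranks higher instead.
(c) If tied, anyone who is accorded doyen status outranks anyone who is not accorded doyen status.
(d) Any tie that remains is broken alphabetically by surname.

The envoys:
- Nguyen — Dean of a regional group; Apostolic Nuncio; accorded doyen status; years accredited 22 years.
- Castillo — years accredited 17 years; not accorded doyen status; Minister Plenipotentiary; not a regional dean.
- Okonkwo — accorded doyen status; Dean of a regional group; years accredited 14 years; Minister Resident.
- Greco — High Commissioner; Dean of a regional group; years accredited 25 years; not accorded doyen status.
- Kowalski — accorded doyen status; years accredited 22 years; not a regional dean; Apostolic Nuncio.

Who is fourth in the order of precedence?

Castillo

By class of mission: Kowalski and Nguyen (Apostolic Nuncio); then Greco (High Commissioner); then Castillo (Minister Plenipotentiary); then Okonkwo (Minister Resident).
Kowalski and Nguyen both have years accredited 22 years, so the next rule applies.
Kowalski and Nguyen are each accorded doyen status, so the next rule applies.
Among Kowalski and Nguyen, alphabetically by surname: Kowalski before Nguyen.
Order: Kowalski, Nguyen, Greco, Castillo, Okonkwo.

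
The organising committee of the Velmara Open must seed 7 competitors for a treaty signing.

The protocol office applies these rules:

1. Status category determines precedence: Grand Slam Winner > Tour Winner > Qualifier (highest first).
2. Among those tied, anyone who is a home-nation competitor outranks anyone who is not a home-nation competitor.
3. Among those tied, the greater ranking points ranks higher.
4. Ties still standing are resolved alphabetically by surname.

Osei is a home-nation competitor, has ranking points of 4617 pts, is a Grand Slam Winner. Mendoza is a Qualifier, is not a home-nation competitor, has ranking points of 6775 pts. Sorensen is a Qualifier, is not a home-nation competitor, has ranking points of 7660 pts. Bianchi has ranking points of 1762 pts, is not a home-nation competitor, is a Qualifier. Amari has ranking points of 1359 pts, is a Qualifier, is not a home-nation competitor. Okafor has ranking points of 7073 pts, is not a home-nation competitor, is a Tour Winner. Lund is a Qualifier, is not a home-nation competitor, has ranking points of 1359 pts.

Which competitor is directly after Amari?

By status category: Osei (Grand Slam Winner); then Okafor (Tour Winner); then Sorensen, Mendoza, Bianchi, Amari and Lund (Qualifier).
Sorensen, Mendoza, Bianchi, Amari and Lund are each not a home-nation competitor, so the next rule applies.
Among Sorensen, Mendoza, Bianchi, Amari and Lund, by ranking points (higher first): Sorensen (7660 pts) before Mendoza (6775 pts) before Bianchi (1762 pts) before Amari and Lund (1359 pts).
Among Amari and Lund, alphabetically by surname: Amari before Lund.
Order: Osei, Okafor, Sorensen, Mendoza, Bianchi, Amari, Lund.

Lund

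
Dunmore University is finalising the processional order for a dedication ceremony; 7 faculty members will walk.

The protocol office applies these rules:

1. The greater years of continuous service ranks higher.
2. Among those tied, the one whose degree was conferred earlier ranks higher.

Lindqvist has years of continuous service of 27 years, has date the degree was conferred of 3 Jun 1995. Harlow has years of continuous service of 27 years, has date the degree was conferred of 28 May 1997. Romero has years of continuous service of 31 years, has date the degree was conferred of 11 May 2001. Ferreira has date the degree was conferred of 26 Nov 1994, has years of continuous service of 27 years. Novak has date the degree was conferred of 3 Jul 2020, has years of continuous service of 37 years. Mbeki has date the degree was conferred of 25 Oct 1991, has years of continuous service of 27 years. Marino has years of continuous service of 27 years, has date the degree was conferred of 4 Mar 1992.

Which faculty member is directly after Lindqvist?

Harlow

By years of continuous service (higher first): Novak (37 years); then Romero (31 years); then Mbeki, Marino, Ferreira, Lindqvist and Harlow (each 27 years).
Among Mbeki, Marino, Ferreira, Lindqvist and Harlow, by date the degree was conferred (earlier first): Mbeki (25 Oct 1991) before Marino (4 Mar 1992) before Ferreira (26 Nov 1994) before Lindqvist (3 Jun 1995) before Harlow (28 May 1997).
Order: Novak, Romero, Mbeki, Marino, Ferreira, Lindqvist, Harlow.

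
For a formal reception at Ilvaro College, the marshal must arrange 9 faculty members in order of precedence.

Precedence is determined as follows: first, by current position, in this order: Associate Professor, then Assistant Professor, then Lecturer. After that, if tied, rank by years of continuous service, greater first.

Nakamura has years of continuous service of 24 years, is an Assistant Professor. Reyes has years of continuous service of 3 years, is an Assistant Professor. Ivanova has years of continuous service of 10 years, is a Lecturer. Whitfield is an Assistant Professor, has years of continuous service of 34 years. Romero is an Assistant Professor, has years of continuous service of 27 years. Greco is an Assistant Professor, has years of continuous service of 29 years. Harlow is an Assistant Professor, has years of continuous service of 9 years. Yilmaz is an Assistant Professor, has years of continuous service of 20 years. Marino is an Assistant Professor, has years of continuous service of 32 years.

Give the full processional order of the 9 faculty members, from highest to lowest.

Whitfield, Marino, Greco, Romero, Nakamura, Yilmaz, Harlow, Reyes, Ivanova

By current position: Whitfield, Marino, Greco, Romero, Nakamura, Yilmaz, Harlow and Reyes (Assistant Professor); then Ivanova (Lecturer).
Among Whitfield, Marino, Greco, Romero, Nakamura, Yilmaz, Harlow and Reyes, by years of continuous service (higher first): Whitfield (34 years) before Marino (32 years) before Greco (29 years) before Romero (27 years) before Nakamura (24 years) before Yilmaz (20 years) before Harlow (9 years) before Reyes (3 years).
Full order: Whitfield, Marino, Greco, Romero, Nakamura, Yilmaz, Harlow, Reyes, Ivanova.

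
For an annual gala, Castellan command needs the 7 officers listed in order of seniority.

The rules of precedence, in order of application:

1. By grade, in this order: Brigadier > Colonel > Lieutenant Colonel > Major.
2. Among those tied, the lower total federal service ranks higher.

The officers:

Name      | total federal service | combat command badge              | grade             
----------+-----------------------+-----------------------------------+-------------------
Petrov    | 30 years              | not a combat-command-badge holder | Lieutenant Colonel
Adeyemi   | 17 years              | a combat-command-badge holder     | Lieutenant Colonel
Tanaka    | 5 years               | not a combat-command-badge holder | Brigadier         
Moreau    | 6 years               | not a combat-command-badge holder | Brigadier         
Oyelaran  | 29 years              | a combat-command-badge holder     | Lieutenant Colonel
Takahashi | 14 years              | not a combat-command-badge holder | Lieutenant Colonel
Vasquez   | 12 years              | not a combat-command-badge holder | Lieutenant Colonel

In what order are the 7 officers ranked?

Tanaka, Moreau, Vasquez, Takahashi, Adeyemi, Oyelaran, Petrov

By grade: Tanaka and Moreau (Brigadier); then Vasquez, Takahashi, Adeyemi, Oyelaran and Petrov (Lieutenant Colonel).
Among Tanaka and Moreau, by total federal service (lower first): Tanaka (5 years) before Moreau (6 years).
Among Vasquez, Takahashi, Adeyemi, Oyelaran and Petrov, by total federal service (lower first): Vasquez (12 years) before Takahashi (14 years) before Adeyemi (17 years) before Oyelaran (29 years) before Petrov (30 years).
Full order: Tanaka, Moreau, Vasquez, Takahashi, Adeyemi, Oyelaran, Petrov.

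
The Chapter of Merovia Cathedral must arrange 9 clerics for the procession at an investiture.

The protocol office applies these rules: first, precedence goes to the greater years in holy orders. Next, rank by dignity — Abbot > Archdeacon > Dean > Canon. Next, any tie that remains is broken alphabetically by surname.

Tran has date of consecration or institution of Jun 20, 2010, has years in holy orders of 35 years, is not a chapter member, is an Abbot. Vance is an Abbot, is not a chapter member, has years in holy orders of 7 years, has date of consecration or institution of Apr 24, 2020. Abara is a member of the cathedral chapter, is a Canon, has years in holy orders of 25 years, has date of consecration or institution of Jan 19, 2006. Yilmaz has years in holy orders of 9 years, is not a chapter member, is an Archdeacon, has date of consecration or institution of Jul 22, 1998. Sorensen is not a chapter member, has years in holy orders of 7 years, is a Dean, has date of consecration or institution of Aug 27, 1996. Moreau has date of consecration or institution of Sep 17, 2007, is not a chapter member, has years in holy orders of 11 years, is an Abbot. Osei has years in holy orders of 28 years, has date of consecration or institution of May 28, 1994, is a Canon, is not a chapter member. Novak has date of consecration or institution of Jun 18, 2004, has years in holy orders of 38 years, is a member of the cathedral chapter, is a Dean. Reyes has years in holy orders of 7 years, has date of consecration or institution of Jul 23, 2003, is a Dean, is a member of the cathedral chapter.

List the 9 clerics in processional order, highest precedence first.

Novak, Tran, Osei, Abara, Moreau, Yilmaz, Vance, Reyes, Sorensen

By years in holy orders (higher first): Novak (38 years); then Tran (35 years); then Osei (28 years); then Abara (25 years); then Moreau (11 years); then Yilmaz (9 years); then Vance, Reyes and Sorensen (each 7 years).
Among Vance, Reyes and Sorensen, by dignity: Vance (Abbot) before Reyes and Sorensen (Dean).
Among Reyes and Sorensen, alphabetically by surname: Reyes before Sorensen.
Full order: Novak, Tran, Osei, Abara, Moreau, Yilmaz, Vance, Reyes, Sorensen.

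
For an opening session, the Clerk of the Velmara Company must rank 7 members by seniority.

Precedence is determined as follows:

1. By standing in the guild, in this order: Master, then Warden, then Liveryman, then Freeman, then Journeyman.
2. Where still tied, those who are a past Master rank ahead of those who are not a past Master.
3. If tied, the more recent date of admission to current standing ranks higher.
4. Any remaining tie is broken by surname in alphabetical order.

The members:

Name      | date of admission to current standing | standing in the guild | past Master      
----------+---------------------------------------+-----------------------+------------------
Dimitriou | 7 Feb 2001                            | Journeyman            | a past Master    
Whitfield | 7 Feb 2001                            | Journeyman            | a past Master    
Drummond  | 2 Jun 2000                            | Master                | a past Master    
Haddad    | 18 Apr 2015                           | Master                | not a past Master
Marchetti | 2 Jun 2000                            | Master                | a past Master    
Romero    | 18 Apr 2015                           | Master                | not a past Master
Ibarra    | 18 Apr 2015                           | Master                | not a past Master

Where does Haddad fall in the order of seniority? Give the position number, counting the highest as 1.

By standing in the guild: Drummond, Marchetti, Haddad, Ibarra and Romero (Master); then Dimitriou and Whitfield (Journeyman).
Among Drummond, Marchetti, Haddad, Ibarra and Romero, a past Master before not a past Master: Drummond and Marchetti (a past Master) before Haddad, Ibarra and Romero (not a past Master).
Drummond and Marchetti both have date of admission to current standing 2 Jun 2000, so the next rule applies.
Among Drummond and Marchetti, alphabetically by surname: Drummond before Marchetti.
Haddad, Ibarra and Romero all have date of admission to current standing 18 Apr 2015, so the next rule applies.
Among Haddad, Ibarra and Romero, alphabetically by surname: Haddad before Ibarra before Romero.
Dimitriou and Whitfield are each a past Master, so the next rule applies.
Dimitriou and Whitfield both have date of admission to current standing 7 Feb 2001, so the next rule applies.
Among Dimitriou and Whitfield, alphabetically by surname: Dimitriou before Whitfield.
Order: Drummond, Marchetti, Haddad, Ibarra, Romero, Dimitriou, Whitfield. So position 3.

3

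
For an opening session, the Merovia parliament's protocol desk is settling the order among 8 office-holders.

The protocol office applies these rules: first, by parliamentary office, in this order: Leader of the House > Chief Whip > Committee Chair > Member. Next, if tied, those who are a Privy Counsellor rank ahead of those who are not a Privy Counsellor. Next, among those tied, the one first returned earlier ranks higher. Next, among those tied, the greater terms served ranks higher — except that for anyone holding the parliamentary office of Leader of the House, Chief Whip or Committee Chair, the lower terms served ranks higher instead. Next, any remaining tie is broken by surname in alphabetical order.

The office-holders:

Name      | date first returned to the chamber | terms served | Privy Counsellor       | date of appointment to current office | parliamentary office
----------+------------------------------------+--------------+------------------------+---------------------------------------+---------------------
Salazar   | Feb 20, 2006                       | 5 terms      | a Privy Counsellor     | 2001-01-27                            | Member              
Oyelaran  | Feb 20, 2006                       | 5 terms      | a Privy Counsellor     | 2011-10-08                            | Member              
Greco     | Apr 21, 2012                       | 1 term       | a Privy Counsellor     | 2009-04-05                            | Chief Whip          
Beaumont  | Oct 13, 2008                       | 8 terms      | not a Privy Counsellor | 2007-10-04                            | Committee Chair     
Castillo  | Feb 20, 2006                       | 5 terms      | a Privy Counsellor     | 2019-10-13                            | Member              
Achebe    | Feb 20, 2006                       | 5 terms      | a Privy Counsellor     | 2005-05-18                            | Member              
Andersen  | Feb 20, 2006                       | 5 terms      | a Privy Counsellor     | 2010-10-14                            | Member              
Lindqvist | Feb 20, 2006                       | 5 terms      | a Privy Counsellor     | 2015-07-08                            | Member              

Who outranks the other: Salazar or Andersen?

Andersen

By parliamentary office: Greco (Chief Whip); then Beaumont (Committee Chair); then Achebe, Andersen, Castillo, Lindqvist, Oyelaran and Salazar (Member).
Achebe, Andersen, Castillo, Lindqvist, Oyelaran and Salazar are each a Privy Counsellor, so the next rule applies.
Achebe, Andersen, Castillo, Lindqvist, Oyelaran and Salazar all have date first returned to the chamber Feb 20, 2006, so the next rule applies.
Achebe, Andersen, Castillo, Lindqvist, Oyelaran and Salazar all have terms served 5 terms, so the next rule applies.
Among Achebe, Andersen, Castillo, Lindqvist, Oyelaran and Salazar, alphabetically by surname: Achebe before Andersen before Castillo before Lindqvist before Oyelaran before Salazar.
So Andersen takes precedence.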